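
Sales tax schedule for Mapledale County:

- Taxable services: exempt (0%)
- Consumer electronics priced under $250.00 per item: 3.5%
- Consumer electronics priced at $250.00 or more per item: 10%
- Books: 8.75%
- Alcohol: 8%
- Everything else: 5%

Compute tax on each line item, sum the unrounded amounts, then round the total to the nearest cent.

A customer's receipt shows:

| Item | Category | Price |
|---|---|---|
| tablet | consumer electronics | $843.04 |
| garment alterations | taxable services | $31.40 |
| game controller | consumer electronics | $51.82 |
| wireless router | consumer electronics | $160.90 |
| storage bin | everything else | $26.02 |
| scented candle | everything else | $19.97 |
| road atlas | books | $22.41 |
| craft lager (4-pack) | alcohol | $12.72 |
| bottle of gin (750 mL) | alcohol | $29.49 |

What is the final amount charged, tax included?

$1297.16

Tablet $843.04: consumer electronics, $250.00 or more → 10% → $84.304
Garment alterations $31.40: taxable services → 0% → $0.00
Game controller $51.82: consumer electronics, under $250.00 → 3.5% → $1.8137
Wireless router $160.90: consumer electronics, under $250.00 → 3.5% → $5.6315
Storage bin $26.02: everything else → 5% → $1.301
Scented candle $19.97: everything else → 5% → $0.9985
Road atlas $22.41: books → 8.75% → $1.960875
Craft lager (4-pack) $12.72: alcohol → 8% → $1.0176
Bottle of gin (750 mL) $29.49: alcohol → 8% → $2.3592
Subtotal = $1197.77; unrounded tax = $99.386375 → $99.39; total due = $1297.16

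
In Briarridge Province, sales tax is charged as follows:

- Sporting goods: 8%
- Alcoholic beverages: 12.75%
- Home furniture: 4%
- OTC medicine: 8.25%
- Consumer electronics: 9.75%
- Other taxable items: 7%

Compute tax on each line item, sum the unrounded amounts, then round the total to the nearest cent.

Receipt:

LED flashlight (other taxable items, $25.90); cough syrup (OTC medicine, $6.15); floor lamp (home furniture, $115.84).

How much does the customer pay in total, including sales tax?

LED flashlight $25.90: other taxable items → 7% → $1.813
Cough syrup $6.15: OTC medicine → 8.25% → $0.507375
Floor lamp $115.84: home furniture → 4% → $4.6336
Subtotal = $147.89; unrounded tax = $6.953975 → $6.95; total due = $154.84

$154.84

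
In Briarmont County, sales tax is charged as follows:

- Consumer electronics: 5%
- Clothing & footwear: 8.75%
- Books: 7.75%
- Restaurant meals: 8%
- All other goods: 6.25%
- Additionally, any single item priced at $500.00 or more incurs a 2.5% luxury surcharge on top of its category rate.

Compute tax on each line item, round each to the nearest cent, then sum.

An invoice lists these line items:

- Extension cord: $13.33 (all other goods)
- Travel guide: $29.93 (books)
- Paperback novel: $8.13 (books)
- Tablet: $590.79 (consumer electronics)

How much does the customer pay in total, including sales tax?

Extension cord $13.33: all other goods → 6.25% → $0.83
Travel guide $29.93: books → 7.75% → $2.32
Paperback novel $8.13: books → 7.75% → $0.63
Tablet $590.79: consumer electronics → 5% + 2.5% surcharge = 7.5% → $44.31
Subtotal = $642.18; tax = $48.09; total due = $690.27

$690.27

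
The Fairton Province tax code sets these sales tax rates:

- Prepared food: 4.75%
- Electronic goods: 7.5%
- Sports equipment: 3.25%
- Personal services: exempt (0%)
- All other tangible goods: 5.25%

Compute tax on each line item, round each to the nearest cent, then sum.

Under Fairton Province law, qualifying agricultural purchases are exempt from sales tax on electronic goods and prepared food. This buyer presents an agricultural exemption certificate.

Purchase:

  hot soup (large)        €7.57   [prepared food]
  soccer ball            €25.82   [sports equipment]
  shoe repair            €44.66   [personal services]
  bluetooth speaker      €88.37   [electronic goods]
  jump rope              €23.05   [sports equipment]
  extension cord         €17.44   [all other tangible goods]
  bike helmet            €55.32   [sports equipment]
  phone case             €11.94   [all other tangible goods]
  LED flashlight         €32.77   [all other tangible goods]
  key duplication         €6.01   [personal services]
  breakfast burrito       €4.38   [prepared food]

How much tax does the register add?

Hot soup (large) €7.57: prepared food, buyer-exempt → 0% → €0.00
Soccer ball €25.82: sports equipment → 3.25% → €0.84
Shoe repair €44.66: personal services → 0% → €0.00
Bluetooth speaker €88.37: electronic goods, buyer-exempt → 0% → €0.00
Jump rope €23.05: sports equipment → 3.25% → €0.75
Extension cord €17.44: all other tangible goods → 5.25% → €0.92
Bike helmet €55.32: sports equipment → 3.25% → €1.80
Phone case €11.94: all other tangible goods → 5.25% → €0.63
LED flashlight €32.77: all other tangible goods → 5.25% → €1.72
Key duplication €6.01: personal services → 0% → €0.00
Breakfast burrito €4.38: prepared food, buyer-exempt → 0% → €0.00
Total tax = €0.84 + €0.75 + €0.92 + €1.80 + €0.63 + €1.72 = €6.66

€6.66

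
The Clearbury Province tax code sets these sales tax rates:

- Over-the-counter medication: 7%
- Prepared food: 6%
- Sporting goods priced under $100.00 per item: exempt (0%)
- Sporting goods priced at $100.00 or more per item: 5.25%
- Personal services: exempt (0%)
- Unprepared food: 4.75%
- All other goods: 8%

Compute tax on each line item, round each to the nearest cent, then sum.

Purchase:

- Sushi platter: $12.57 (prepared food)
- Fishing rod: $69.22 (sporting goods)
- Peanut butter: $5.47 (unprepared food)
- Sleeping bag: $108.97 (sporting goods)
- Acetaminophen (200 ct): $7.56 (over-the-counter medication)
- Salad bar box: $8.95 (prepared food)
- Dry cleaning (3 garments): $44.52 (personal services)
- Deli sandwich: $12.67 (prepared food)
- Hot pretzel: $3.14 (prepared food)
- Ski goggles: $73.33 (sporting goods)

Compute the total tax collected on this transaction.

$8.75

Sushi platter $12.57: prepared food → 6% → $0.75
Fishing rod $69.22: sporting goods, under $100.00 → 0% → $0.00
Peanut butter $5.47: unprepared food → 4.75% → $0.26
Sleeping bag $108.97: sporting goods, $100.00 or more → 5.25% → $5.72
Acetaminophen (200 ct) $7.56: over-the-counter medication → 7% → $0.53
Salad bar box $8.95: prepared food → 6% → $0.54
Dry cleaning (3 garments) $44.52: personal services → 0% → $0.00
Deli sandwich $12.67: prepared food → 6% → $0.76
Hot pretzel $3.14: prepared food → 6% → $0.19
Ski goggles $73.33: sporting goods, under $100.00 → 0% → $0.00
Total tax = $0.75 + $0.26 + $5.72 + $0.53 + $0.54 + $0.76 + $0.19 = $8.75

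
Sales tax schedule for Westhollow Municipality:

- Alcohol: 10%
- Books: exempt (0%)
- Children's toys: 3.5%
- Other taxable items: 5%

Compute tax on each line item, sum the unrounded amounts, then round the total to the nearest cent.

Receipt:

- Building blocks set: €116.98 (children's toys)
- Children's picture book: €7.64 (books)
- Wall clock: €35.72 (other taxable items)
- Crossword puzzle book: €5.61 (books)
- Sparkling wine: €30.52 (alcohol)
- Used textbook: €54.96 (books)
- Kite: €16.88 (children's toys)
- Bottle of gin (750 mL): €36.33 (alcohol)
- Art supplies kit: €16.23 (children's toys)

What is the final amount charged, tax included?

€334.59

Building blocks set €116.98: children's toys → 3.5% → €4.0943
Children's picture book €7.64: books → 0% → €0.00
Wall clock €35.72: other taxable items → 5% → €1.786
Crossword puzzle book €5.61: books → 0% → €0.00
Sparkling wine €30.52: alcohol → 10% → €3.052
Used textbook €54.96: books → 0% → €0.00
Kite €16.88: children's toys → 3.5% → €0.5908
Bottle of gin (750 mL) €36.33: alcohol → 10% → €3.633
Art supplies kit €16.23: children's toys → 3.5% → €0.56805
Subtotal = €320.87; unrounded tax = €13.72415 → €13.72; total due = €334.59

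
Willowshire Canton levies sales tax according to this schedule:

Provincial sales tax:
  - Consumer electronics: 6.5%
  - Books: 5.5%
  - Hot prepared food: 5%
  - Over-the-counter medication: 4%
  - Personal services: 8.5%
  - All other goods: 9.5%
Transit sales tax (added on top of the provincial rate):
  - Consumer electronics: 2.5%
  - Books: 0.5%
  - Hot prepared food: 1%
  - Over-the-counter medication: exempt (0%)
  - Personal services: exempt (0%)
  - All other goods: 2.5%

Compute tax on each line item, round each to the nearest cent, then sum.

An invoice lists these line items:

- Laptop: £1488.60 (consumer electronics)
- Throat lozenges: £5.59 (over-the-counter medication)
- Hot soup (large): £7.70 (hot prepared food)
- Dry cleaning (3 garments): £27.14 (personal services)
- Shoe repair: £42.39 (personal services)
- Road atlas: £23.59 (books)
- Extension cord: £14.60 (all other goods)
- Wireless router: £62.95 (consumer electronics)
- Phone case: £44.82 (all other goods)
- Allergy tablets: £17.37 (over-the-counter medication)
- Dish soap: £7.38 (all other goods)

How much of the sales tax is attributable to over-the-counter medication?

Throat lozenges £5.59: over-the-counter medication → 4% + 0% transit = 4% → £0.22
Allergy tablets £17.37: over-the-counter medication → 4% + 0% transit = 4% → £0.69
Tax on over-the-counter medication = £0.22 + £0.69 = £0.91

£0.91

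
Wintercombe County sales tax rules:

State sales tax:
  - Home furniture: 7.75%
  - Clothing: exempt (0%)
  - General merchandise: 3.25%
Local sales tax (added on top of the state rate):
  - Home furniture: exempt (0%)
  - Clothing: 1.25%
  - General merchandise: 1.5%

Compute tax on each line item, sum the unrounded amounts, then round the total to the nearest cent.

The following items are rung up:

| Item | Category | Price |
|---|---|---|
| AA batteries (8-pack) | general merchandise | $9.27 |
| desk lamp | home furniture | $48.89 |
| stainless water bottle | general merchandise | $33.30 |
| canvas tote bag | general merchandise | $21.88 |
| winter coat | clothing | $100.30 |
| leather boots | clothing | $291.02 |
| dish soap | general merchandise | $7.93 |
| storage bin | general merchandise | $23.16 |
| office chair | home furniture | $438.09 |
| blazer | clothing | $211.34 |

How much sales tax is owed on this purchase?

$49.81

AA batteries (8-pack) $9.27: general merchandise → 3.25% + 1.5% local = 4.75% → $0.440325
Desk lamp $48.89: home furniture → 7.75% + 0% local = 7.75% → $3.788975
Stainless water bottle $33.30: general merchandise → 3.25% + 1.5% local = 4.75% → $1.58175
Canvas tote bag $21.88: general merchandise → 3.25% + 1.5% local = 4.75% → $1.0393
Winter coat $100.30: clothing → 0% + 1.25% local = 1.25% → $1.25375
Leather boots $291.02: clothing → 0% + 1.25% local = 1.25% → $3.63775
Dish soap $7.93: general merchandise → 3.25% + 1.5% local = 4.75% → $0.376675
Storage bin $23.16: general merchandise → 3.25% + 1.5% local = 4.75% → $1.1001
Office chair $438.09: home furniture → 7.75% + 0% local = 7.75% → $33.951975
Blazer $211.34: clothing → 0% + 1.25% local = 1.25% → $2.64175
Unrounded tax sum = $49.81235 → $49.81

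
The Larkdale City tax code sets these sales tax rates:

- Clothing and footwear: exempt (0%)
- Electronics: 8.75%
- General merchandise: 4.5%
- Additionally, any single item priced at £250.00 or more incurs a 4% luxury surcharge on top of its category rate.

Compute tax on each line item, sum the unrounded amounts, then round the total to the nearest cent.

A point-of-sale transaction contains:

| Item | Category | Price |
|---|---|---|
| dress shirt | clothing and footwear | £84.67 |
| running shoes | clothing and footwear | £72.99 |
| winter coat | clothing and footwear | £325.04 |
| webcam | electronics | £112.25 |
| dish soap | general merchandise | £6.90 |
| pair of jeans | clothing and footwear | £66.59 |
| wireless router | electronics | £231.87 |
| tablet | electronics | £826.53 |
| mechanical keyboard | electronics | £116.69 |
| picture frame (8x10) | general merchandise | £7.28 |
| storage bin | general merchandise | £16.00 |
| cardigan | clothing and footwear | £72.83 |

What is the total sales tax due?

£160.06

Dress shirt £84.67: clothing and footwear → 0% → £0.00
Running shoes £72.99: clothing and footwear → 0% → £0.00
Winter coat £325.04: clothing and footwear → 0% + 4% surcharge = 4% → £13.0016
Webcam £112.25: electronics → 8.75% → £9.821875
Dish soap £6.90: general merchandise → 4.5% → £0.3105
Pair of jeans £66.59: clothing and footwear → 0% → £0.00
Wireless router £231.87: electronics → 8.75% → £20.288625
Tablet £826.53: electronics → 8.75% + 4% surcharge = 12.75% → £105.382575
Mechanical keyboard £116.69: electronics → 8.75% → £10.210375
Picture frame (8x10) £7.28: general merchandise → 4.5% → £0.3276
Storage bin £16.00: general merchandise → 4.5% → £0.72
Cardigan £72.83: clothing and footwear → 0% → £0.00
Unrounded tax sum = £160.06315 → £160.06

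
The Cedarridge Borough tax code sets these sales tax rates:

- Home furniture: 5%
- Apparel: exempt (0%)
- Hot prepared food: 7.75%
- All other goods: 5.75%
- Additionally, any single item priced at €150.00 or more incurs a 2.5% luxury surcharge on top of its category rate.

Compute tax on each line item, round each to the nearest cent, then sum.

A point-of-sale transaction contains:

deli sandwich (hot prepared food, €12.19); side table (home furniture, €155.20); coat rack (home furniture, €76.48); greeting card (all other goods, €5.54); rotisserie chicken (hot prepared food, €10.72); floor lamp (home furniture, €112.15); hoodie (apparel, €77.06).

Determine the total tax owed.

Deli sandwich €12.19: hot prepared food → 7.75% → €0.94
Side table €155.20: home furniture → 5% + 2.5% surcharge = 7.5% → €11.64
Coat rack €76.48: home furniture → 5% → €3.82
Greeting card €5.54: all other goods → 5.75% → €0.32
Rotisserie chicken €10.72: hot prepared food → 7.75% → €0.83
Floor lamp €112.15: home furniture → 5% → €5.61
Hoodie €77.06: apparel → 0% → €0.00
Total tax = €0.94 + €11.64 + €3.82 + €0.32 + €0.83 + €5.61 = €23.16

€23.16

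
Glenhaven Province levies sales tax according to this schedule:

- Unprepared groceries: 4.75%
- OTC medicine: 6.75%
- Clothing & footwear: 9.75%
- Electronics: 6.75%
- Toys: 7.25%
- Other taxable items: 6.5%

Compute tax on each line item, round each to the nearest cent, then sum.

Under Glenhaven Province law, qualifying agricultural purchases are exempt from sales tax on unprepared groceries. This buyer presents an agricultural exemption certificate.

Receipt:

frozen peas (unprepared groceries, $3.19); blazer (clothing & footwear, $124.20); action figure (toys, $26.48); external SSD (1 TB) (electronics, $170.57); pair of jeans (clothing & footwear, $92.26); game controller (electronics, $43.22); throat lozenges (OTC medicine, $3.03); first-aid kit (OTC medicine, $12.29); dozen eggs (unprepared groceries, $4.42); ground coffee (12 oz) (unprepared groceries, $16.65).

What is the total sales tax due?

Frozen peas $3.19: unprepared groceries, buyer-exempt → 0% → $0.00
Blazer $124.20: clothing & footwear → 9.75% → $12.11
Action figure $26.48: toys → 7.25% → $1.92
External SSD (1 TB) $170.57: electronics → 6.75% → $11.51
Pair of jeans $92.26: clothing & footwear → 9.75% → $9.00
Game controller $43.22: electronics → 6.75% → $2.92
Throat lozenges $3.03: OTC medicine → 6.75% → $0.20
First-aid kit $12.29: OTC medicine → 6.75% → $0.83
Dozen eggs $4.42: unprepared groceries, buyer-exempt → 0% → $0.00
Ground coffee (12 oz) $16.65: unprepared groceries, buyer-exempt → 0% → $0.00
Total tax = $12.11 + $1.92 + $11.51 + $9.00 + $2.92 + $0.20 + $0.83 = $38.49

$38.49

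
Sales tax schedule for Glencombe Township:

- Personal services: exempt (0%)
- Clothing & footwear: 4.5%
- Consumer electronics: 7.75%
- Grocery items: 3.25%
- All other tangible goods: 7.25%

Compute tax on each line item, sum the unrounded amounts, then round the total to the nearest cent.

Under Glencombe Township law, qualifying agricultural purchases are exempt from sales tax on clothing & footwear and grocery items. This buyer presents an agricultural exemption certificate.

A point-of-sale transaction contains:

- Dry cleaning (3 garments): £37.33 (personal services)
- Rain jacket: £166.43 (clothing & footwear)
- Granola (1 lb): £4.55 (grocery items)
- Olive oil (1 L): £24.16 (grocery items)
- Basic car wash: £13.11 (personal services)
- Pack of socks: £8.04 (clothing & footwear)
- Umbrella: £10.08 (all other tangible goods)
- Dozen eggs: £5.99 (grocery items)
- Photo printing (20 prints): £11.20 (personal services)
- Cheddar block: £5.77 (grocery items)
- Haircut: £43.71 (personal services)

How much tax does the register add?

Dry cleaning (3 garments) £37.33: personal services → 0% → £0.00
Rain jacket £166.43: clothing & footwear, buyer-exempt → 0% → £0.00
Granola (1 lb) £4.55: grocery items, buyer-exempt → 0% → £0.00
Olive oil (1 L) £24.16: grocery items, buyer-exempt → 0% → £0.00
Basic car wash £13.11: personal services → 0% → £0.00
Pack of socks £8.04: clothing & footwear, buyer-exempt → 0% → £0.00
Umbrella £10.08: all other tangible goods → 7.25% → £0.7308
Dozen eggs £5.99: grocery items, buyer-exempt → 0% → £0.00
Photo printing (20 prints) £11.20: personal services → 0% → £0.00
Cheddar block £5.77: grocery items, buyer-exempt → 0% → £0.00
Haircut £43.71: personal services → 0% → £0.00
Unrounded tax sum = £0.7308 → £0.73

£0.73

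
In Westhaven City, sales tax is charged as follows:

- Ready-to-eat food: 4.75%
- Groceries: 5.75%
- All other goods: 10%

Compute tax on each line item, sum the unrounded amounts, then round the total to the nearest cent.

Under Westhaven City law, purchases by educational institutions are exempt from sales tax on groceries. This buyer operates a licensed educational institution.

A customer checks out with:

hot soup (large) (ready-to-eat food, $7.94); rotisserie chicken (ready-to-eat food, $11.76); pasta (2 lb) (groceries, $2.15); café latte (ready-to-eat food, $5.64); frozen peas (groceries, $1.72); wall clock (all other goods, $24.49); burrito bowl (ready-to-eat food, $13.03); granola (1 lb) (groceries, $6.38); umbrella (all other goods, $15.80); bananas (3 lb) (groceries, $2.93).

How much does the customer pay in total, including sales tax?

$97.69

Hot soup (large) $7.94: ready-to-eat food → 4.75% → $0.37715
Rotisserie chicken $11.76: ready-to-eat food → 4.75% → $0.5586
Pasta (2 lb) $2.15: groceries, buyer-exempt → 0% → $0.00
Café latte $5.64: ready-to-eat food → 4.75% → $0.2679
Frozen peas $1.72: groceries, buyer-exempt → 0% → $0.00
Wall clock $24.49: all other goods → 10% → $2.449
Burrito bowl $13.03: ready-to-eat food → 4.75% → $0.618925
Granola (1 lb) $6.38: groceries, buyer-exempt → 0% → $0.00
Umbrella $15.80: all other goods → 10% → $1.58
Bananas (3 lb) $2.93: groceries, buyer-exempt → 0% → $0.00
Subtotal = $91.84; unrounded tax = $5.851575 → $5.85; total due = $97.69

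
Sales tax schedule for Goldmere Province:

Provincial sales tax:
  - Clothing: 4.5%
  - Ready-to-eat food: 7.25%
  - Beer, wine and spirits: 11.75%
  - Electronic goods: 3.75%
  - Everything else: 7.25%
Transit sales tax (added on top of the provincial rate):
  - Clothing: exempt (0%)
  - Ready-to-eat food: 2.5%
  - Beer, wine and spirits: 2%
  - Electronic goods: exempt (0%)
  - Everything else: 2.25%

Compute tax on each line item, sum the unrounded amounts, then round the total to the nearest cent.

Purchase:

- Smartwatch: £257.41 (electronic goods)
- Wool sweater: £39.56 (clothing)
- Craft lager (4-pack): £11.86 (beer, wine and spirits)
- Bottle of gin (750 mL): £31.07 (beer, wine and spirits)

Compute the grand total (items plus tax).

Smartwatch £257.41: electronic goods → 3.75% + 0% transit = 3.75% → £9.652875
Wool sweater £39.56: clothing → 4.5% + 0% transit = 4.5% → £1.7802
Craft lager (4-pack) £11.86: beer, wine and spirits → 11.75% + 2% transit = 13.75% → £1.63075
Bottle of gin (750 mL) £31.07: beer, wine and spirits → 11.75% + 2% transit = 13.75% → £4.272125
Subtotal = £339.90; unrounded tax = £17.33595 → £17.34; total due = £357.24

£357.24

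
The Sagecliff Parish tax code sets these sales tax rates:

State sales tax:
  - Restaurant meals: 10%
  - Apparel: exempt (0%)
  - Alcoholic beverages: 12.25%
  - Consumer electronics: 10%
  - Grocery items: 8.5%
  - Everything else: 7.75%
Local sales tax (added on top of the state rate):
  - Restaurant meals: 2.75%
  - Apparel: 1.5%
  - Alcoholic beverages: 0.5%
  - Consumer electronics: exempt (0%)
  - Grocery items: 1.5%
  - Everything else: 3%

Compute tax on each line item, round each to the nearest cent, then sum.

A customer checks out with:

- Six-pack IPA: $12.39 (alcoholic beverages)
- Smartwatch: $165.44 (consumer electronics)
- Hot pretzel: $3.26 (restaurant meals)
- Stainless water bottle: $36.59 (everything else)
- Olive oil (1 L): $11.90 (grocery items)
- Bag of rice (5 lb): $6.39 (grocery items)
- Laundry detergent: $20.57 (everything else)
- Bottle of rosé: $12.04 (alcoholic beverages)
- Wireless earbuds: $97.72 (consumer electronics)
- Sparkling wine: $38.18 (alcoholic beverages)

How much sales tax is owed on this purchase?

Six-pack IPA $12.39: alcoholic beverages → 12.25% + 0.5% local = 12.75% → $1.58
Smartwatch $165.44: consumer electronics → 10% + 0% local = 10% → $16.54
Hot pretzel $3.26: restaurant meals → 10% + 2.75% local = 12.75% → $0.42
Stainless water bottle $36.59: everything else → 7.75% + 3% local = 10.75% → $3.93
Olive oil (1 L) $11.90: grocery items → 8.5% + 1.5% local = 10% → $1.19
Bag of rice (5 lb) $6.39: grocery items → 8.5% + 1.5% local = 10% → $0.64
Laundry detergent $20.57: everything else → 7.75% + 3% local = 10.75% → $2.21
Bottle of rosé $12.04: alcoholic beverages → 12.25% + 0.5% local = 12.75% → $1.54
Wireless earbuds $97.72: consumer electronics → 10% + 0% local = 10% → $9.77
Sparkling wine $38.18: alcoholic beverages → 12.25% + 0.5% local = 12.75% → $4.87
Total tax = $1.58 + $16.54 + $0.42 + $3.93 + $1.19 + $0.64 + $2.21 + $1.54 + $9.77 + $4.87 = $42.69

$42.69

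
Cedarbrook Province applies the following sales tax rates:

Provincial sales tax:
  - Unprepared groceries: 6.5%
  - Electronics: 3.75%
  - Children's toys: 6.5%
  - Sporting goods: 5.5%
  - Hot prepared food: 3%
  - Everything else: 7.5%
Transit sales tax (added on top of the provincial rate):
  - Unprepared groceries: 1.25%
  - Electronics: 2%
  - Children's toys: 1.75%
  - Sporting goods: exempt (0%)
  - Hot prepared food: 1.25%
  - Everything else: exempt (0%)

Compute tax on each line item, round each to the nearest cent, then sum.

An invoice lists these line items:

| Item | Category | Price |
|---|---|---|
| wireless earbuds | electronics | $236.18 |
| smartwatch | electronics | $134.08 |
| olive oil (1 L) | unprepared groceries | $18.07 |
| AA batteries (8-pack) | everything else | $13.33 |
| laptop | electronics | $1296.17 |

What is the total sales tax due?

Wireless earbuds $236.18: electronics → 3.75% + 2% transit = 5.75% → $13.58
Smartwatch $134.08: electronics → 3.75% + 2% transit = 5.75% → $7.71
Olive oil (1 L) $18.07: unprepared groceries → 6.5% + 1.25% transit = 7.75% → $1.40
AA batteries (8-pack) $13.33: everything else → 7.5% + 0% transit = 7.5% → $1.00
Laptop $1296.17: electronics → 3.75% + 2% transit = 5.75% → $74.53
Total tax = $13.58 + $7.71 + $1.40 + $1.00 + $74.53 = $98.22

$98.22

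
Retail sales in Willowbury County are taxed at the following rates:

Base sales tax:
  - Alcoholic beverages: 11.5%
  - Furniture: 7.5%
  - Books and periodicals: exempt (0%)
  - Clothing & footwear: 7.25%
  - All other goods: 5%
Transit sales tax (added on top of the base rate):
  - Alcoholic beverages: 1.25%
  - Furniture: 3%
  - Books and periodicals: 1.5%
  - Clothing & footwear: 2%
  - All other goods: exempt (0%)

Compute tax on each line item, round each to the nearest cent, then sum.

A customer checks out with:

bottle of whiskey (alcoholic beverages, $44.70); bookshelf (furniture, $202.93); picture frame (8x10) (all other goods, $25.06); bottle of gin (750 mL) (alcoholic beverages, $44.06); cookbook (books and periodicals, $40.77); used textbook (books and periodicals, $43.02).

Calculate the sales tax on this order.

Bottle of whiskey $44.70: alcoholic beverages → 11.5% + 1.25% transit = 12.75% → $5.70
Bookshelf $202.93: furniture → 7.5% + 3% transit = 10.5% → $21.31
Picture frame (8x10) $25.06: all other goods → 5% + 0% transit = 5% → $1.25
Bottle of gin (750 mL) $44.06: alcoholic beverages → 11.5% + 1.25% transit = 12.75% → $5.62
Cookbook $40.77: books and periodicals → 0% + 1.5% transit = 1.5% → $0.61
Used textbook $43.02: books and periodicals → 0% + 1.5% transit = 1.5% → $0.65
Total tax = $5.70 + $21.31 + $1.25 + $5.62 + $0.61 + $0.65 = $35.14

$35.14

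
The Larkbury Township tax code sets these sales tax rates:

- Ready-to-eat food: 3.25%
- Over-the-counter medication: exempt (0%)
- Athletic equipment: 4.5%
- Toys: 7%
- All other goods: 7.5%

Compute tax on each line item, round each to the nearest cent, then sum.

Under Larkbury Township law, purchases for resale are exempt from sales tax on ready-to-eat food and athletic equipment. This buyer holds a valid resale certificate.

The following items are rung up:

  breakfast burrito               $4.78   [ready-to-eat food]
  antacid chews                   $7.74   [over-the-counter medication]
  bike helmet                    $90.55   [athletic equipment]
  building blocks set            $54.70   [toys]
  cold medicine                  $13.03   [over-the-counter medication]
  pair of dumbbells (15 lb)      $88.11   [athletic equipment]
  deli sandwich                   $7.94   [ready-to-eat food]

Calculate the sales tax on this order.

Breakfast burrito $4.78: ready-to-eat food, buyer-exempt → 0% → $0.00
Antacid chews $7.74: over-the-counter medication → 0% → $0.00
Bike helmet $90.55: athletic equipment, buyer-exempt → 0% → $0.00
Building blocks set $54.70: toys → 7% → $3.83
Cold medicine $13.03: over-the-counter medication → 0% → $0.00
Pair of dumbbells (15 lb) $88.11: athletic equipment, buyer-exempt → 0% → $0.00
Deli sandwich $7.94: ready-to-eat food, buyer-exempt → 0% → $0.00
Total tax = $3.83

$3.83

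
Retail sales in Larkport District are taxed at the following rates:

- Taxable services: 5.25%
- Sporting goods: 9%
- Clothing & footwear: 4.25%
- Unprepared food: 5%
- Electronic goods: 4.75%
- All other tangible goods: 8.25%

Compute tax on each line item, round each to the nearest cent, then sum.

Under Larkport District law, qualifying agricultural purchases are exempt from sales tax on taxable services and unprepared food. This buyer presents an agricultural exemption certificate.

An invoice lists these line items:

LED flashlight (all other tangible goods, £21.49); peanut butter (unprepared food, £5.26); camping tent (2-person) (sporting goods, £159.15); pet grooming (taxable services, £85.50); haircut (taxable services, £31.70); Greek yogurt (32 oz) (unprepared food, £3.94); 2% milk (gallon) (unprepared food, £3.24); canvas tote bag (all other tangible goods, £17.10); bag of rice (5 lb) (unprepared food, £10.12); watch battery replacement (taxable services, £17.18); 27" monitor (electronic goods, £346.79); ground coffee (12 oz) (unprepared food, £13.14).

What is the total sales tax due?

£33.97

LED flashlight £21.49: all other tangible goods → 8.25% → £1.77
Peanut butter £5.26: unprepared food, buyer-exempt → 0% → £0.00
Camping tent (2-person) £159.15: sporting goods → 9% → £14.32
Pet grooming £85.50: taxable services, buyer-exempt → 0% → £0.00
Haircut £31.70: taxable services, buyer-exempt → 0% → £0.00
Greek yogurt (32 oz) £3.94: unprepared food, buyer-exempt → 0% → £0.00
2% milk (gallon) £3.24: unprepared food, buyer-exempt → 0% → £0.00
Canvas tote bag £17.10: all other tangible goods → 8.25% → £1.41
Bag of rice (5 lb) £10.12: unprepared food, buyer-exempt → 0% → £0.00
Watch battery replacement £17.18: taxable services, buyer-exempt → 0% → £0.00
27" monitor £346.79: electronic goods → 4.75% → £16.47
Ground coffee (12 oz) £13.14: unprepared food, buyer-exempt → 0% → £0.00
Total tax = £1.77 + £14.32 + £1.41 + £16.47 = £33.97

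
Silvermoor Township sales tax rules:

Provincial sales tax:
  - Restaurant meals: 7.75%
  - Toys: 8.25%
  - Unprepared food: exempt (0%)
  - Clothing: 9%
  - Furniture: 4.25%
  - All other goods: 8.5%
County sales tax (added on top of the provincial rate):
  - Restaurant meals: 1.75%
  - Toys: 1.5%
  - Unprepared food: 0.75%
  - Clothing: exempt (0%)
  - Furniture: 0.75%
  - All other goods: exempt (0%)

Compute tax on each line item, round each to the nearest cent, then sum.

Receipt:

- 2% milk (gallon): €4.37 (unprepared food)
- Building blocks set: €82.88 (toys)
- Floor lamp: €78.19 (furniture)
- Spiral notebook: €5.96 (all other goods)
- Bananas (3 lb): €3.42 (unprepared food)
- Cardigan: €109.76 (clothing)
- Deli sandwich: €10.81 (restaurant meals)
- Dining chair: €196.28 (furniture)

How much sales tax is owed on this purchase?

€33.28

2% milk (gallon) €4.37: unprepared food → 0% + 0.75% county = 0.75% → €0.03
Building blocks set €82.88: toys → 8.25% + 1.5% county = 9.75% → €8.08
Floor lamp €78.19: furniture → 4.25% + 0.75% county = 5% → €3.91
Spiral notebook €5.96: all other goods → 8.5% + 0% county = 8.5% → €0.51
Bananas (3 lb) €3.42: unprepared food → 0% + 0.75% county = 0.75% → €0.03
Cardigan €109.76: clothing → 9% + 0% county = 9% → €9.88
Deli sandwich €10.81: restaurant meals → 7.75% + 1.75% county = 9.5% → €1.03
Dining chair €196.28: furniture → 4.25% + 0.75% county = 5% → €9.81
Total tax = €0.03 + €8.08 + €3.91 + €0.51 + €0.03 + €9.88 + €1.03 + €9.81 = €33.28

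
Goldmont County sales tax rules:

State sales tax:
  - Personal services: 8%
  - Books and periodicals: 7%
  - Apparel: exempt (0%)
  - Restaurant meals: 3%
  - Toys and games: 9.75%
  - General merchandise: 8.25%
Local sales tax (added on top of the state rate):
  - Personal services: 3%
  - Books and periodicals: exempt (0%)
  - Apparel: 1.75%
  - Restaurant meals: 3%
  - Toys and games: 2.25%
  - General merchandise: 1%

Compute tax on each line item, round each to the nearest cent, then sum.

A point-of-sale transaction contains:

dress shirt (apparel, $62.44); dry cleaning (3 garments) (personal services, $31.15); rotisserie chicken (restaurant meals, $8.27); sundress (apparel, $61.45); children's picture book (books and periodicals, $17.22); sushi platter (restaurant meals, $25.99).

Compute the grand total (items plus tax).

$215.39

Dress shirt $62.44: apparel → 0% + 1.75% local = 1.75% → $1.09
Dry cleaning (3 garments) $31.15: personal services → 8% + 3% local = 11% → $3.43
Rotisserie chicken $8.27: restaurant meals → 3% + 3% local = 6% → $0.50
Sundress $61.45: apparel → 0% + 1.75% local = 1.75% → $1.08
Children's picture book $17.22: books and periodicals → 7% + 0% local = 7% → $1.21
Sushi platter $25.99: restaurant meals → 3% + 3% local = 6% → $1.56
Subtotal = $206.52; tax = $8.87; total due = $215.39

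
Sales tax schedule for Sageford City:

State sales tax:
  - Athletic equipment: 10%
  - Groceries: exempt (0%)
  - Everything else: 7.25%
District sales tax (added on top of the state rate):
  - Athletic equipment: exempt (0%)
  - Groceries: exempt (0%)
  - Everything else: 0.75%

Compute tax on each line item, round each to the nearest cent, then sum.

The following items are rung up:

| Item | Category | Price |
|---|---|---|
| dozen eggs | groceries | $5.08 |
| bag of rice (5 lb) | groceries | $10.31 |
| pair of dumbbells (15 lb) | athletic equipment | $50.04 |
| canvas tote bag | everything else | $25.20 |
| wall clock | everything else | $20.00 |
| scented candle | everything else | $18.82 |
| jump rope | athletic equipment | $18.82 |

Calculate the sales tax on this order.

Dozen eggs $5.08: groceries → 0% + 0% district = 0% → $0.00
Bag of rice (5 lb) $10.31: groceries → 0% + 0% district = 0% → $0.00
Pair of dumbbells (15 lb) $50.04: athletic equipment → 10% + 0% district = 10% → $5.00
Canvas tote bag $25.20: everything else → 7.25% + 0.75% district = 8% → $2.02
Wall clock $20.00: everything else → 7.25% + 0.75% district = 8% → $1.60
Scented candle $18.82: everything else → 7.25% + 0.75% district = 8% → $1.51
Jump rope $18.82: athletic equipment → 10% + 0% district = 10% → $1.88
Total tax = $5.00 + $2.02 + $1.60 + $1.51 + $1.88 = $12.01

$12.01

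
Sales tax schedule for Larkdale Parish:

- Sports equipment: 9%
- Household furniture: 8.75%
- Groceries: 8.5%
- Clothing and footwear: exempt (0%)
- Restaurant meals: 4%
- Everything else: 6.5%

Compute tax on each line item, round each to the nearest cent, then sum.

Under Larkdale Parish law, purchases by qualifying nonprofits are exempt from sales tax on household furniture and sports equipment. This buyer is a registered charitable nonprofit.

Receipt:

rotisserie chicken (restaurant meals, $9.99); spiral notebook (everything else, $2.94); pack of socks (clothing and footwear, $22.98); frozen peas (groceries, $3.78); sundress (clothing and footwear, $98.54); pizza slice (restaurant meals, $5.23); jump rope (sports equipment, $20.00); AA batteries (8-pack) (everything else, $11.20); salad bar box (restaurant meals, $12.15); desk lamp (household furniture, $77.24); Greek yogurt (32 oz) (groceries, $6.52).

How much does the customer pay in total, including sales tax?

Rotisserie chicken $9.99: restaurant meals → 4% → $0.40
Spiral notebook $2.94: everything else → 6.5% → $0.19
Pack of socks $22.98: clothing and footwear → 0% → $0.00
Frozen peas $3.78: groceries → 8.5% → $0.32
Sundress $98.54: clothing and footwear → 0% → $0.00
Pizza slice $5.23: restaurant meals → 4% → $0.21
Jump rope $20.00: sports equipment, buyer-exempt → 0% → $0.00
AA batteries (8-pack) $11.20: everything else → 6.5% → $0.73
Salad bar box $12.15: restaurant meals → 4% → $0.49
Desk lamp $77.24: household furniture, buyer-exempt → 0% → $0.00
Greek yogurt (32 oz) $6.52: groceries → 8.5% → $0.55
Subtotal = $270.57; tax = $2.89; total due = $273.46

$273.46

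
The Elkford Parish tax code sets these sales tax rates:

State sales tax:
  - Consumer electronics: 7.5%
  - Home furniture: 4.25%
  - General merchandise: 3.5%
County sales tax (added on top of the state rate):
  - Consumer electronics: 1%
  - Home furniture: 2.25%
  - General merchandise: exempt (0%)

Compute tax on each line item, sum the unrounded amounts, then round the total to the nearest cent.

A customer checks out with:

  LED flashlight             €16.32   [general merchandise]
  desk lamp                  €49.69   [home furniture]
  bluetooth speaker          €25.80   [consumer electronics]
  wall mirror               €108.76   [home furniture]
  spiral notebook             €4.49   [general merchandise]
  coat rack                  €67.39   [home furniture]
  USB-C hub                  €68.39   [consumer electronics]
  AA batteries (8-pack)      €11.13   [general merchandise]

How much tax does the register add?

€23.80

LED flashlight €16.32: general merchandise → 3.5% + 0% county = 3.5% → €0.5712
Desk lamp €49.69: home furniture → 4.25% + 2.25% county = 6.5% → €3.22985
Bluetooth speaker €25.80: consumer electronics → 7.5% + 1% county = 8.5% → €2.193
Wall mirror €108.76: home furniture → 4.25% + 2.25% county = 6.5% → €7.0694
Spiral notebook €4.49: general merchandise → 3.5% + 0% county = 3.5% → €0.15715
Coat rack €67.39: home furniture → 4.25% + 2.25% county = 6.5% → €4.38035
USB-C hub €68.39: consumer electronics → 7.5% + 1% county = 8.5% → €5.81315
AA batteries (8-pack) €11.13: general merchandise → 3.5% + 0% county = 3.5% → €0.38955
Unrounded tax sum = €23.80365 → €23.80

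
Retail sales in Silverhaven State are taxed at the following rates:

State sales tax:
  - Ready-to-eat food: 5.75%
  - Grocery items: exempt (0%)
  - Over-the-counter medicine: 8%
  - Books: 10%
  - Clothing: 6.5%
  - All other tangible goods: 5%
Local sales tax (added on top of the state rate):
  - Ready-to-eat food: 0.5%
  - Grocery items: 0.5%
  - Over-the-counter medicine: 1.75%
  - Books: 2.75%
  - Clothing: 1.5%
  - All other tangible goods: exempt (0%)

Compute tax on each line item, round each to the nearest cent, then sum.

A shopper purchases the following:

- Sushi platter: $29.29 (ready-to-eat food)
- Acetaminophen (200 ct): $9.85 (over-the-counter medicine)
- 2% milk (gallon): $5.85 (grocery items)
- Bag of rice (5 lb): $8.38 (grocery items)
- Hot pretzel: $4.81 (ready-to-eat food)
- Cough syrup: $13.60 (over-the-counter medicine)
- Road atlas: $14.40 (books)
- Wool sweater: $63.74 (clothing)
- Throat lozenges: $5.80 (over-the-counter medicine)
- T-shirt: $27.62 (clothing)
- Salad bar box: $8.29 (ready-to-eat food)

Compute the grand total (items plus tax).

$206.36

Sushi platter $29.29: ready-to-eat food → 5.75% + 0.5% local = 6.25% → $1.83
Acetaminophen (200 ct) $9.85: over-the-counter medicine → 8% + 1.75% local = 9.75% → $0.96
2% milk (gallon) $5.85: grocery items → 0% + 0.5% local = 0.5% → $0.03
Bag of rice (5 lb) $8.38: grocery items → 0% + 0.5% local = 0.5% → $0.04
Hot pretzel $4.81: ready-to-eat food → 5.75% + 0.5% local = 6.25% → $0.30
Cough syrup $13.60: over-the-counter medicine → 8% + 1.75% local = 9.75% → $1.33
Road atlas $14.40: books → 10% + 2.75% local = 12.75% → $1.84
Wool sweater $63.74: clothing → 6.5% + 1.5% local = 8% → $5.10
Throat lozenges $5.80: over-the-counter medicine → 8% + 1.75% local = 9.75% → $0.57
T-shirt $27.62: clothing → 6.5% + 1.5% local = 8% → $2.21
Salad bar box $8.29: ready-to-eat food → 5.75% + 0.5% local = 6.25% → $0.52
Subtotal = $191.63; tax = $14.73; total due = $206.36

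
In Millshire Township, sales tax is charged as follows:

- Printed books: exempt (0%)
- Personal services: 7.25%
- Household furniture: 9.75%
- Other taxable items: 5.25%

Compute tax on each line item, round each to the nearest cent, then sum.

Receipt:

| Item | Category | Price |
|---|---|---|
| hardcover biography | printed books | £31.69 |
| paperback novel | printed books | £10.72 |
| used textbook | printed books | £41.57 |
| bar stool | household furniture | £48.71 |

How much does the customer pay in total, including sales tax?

£137.44

Hardcover biography £31.69: printed books → 0% → £0.00
Paperback novel £10.72: printed books → 0% → £0.00
Used textbook £41.57: printed books → 0% → £0.00
Bar stool £48.71: household furniture → 9.75% → £4.75
Subtotal = £132.69; tax = £4.75; total due = £137.44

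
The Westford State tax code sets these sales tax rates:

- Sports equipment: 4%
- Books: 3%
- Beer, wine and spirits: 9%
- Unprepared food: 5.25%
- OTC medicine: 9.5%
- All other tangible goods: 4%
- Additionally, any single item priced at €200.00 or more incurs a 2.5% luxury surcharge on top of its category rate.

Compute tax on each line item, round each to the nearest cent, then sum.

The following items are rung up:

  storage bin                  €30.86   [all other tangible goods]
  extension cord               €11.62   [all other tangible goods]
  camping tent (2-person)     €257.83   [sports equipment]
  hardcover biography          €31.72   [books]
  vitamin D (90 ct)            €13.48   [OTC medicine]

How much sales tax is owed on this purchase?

Storage bin €30.86: all other tangible goods → 4% → €1.23
Extension cord €11.62: all other tangible goods → 4% → €0.46
Camping tent (2-person) €257.83: sports equipment → 4% + 2.5% surcharge = 6.5% → €16.76
Hardcover biography €31.72: books → 3% → €0.95
Vitamin D (90 ct) €13.48: OTC medicine → 9.5% → €1.28
Total tax = €1.23 + €0.46 + €16.76 + €0.95 + €1.28 = €20.68

€20.68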